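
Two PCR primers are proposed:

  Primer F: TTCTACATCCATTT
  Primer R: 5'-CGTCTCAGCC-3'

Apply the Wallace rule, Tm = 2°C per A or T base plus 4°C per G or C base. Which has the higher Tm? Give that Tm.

Primer F: A+T=10, G+C=4 → Tm = 2(10)+4(4) = 36°C
Primer R: A+T=3, G+C=7 → Tm = 2(3)+4(7) = 34°C
36°C vs 34°C → primer F is higher.

Primer F, 36°C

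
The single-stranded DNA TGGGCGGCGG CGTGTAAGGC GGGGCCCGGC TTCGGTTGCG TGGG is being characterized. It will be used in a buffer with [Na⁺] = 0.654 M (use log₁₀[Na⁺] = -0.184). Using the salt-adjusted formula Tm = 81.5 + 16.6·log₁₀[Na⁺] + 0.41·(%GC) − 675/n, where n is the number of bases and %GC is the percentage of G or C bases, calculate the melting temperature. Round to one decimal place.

Length n = 44. Counting bases: G=24, A=2, C=10, T=8
G+C = 34, so %GC = 34/44 × 100 = 77.273%
Salt term: 16.6 × (-0.184) = -3.054
GC term: 0.41 × 77.273 = 31.682; length term: −675/44 = −15.341
Tm = 81.5 + (-3.054) + 31.682 − 15.341 = 94.787 → 94.8°C

94.8°C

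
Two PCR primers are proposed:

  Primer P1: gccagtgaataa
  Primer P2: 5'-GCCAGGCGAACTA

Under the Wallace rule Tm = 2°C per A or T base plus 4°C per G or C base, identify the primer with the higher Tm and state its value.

Primer P1: A+T=7, G+C=5 → Tm = 2(7)+4(5) = 34°C
Primer P2: A+T=5, G+C=8 → Tm = 2(5)+4(8) = 42°C
34°C vs 42°C → primer P2 is higher.

Primer P2, 42°C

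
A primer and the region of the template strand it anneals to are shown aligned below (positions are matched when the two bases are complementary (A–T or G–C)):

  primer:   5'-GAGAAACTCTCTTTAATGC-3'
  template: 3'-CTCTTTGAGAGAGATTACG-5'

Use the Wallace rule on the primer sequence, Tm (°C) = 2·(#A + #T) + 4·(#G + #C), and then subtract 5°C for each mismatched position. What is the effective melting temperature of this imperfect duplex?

Primer base counts: A=6, T=6, G=3, C=4 → A+T=12, G+C=7
Perfect-match Tm = 2(12) + 4(7) = 24 + 28 = 52°C
Mismatches (positions where the bases are not complementary): 1 (at position 13)
Effective Tm = 52 − 1×5 = 52 − 5 = 47°C

47°C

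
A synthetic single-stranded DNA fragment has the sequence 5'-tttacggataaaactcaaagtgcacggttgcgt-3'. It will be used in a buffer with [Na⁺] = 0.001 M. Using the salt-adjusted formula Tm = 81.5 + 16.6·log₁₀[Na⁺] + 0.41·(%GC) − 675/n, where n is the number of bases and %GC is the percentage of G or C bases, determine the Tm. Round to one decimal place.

28.6°C

Length n = 33. Counting bases: C=6, A=10, T=9, G=8
G+C = 14, so %GC = 14/33 × 100 = 42.424%
Salt term: 16.6 × (-3) = -49.8
GC term: 0.41 × 42.424 = 17.394; length term: −675/33 = −20.455
Tm = 81.5 + (-49.8) + 17.394 − 20.455 = 28.639 → 28.6°C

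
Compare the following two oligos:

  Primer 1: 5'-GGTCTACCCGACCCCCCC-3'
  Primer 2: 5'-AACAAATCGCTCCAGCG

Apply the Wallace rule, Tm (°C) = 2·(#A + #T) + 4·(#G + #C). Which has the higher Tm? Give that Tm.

Primer 1: A+T=4, G+C=14 → Tm = 2(4)+4(14) = 64°C
Primer 2: A+T=8, G+C=9 → Tm = 2(8)+4(9) = 52°C
64°C vs 52°C → primer 1 is higher.

Primer 1, 64°C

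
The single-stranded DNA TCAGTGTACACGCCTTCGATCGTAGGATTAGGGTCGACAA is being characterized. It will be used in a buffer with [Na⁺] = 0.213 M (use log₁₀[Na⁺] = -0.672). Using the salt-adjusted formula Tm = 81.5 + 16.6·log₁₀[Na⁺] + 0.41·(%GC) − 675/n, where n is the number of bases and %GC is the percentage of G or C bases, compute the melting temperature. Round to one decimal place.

74.0°C

Length n = 40. Base counts: G=11, C=9, A=10, T=10
G+C = 20, so %GC = 20/40 × 100 = 50%
Salt term: 16.6 × (-0.672) = -11.155
GC term: 0.41 × 50 = 20.5; length term: −675/40 = −16.875
Tm = 81.5 + (-11.155) + 20.5 − 16.875 = 73.97 → 74.0°C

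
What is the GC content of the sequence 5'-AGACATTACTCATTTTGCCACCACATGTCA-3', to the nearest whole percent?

Counting bases: C=9, A=9, G=3, T=9
G+C = 3 + 9 = 12 out of 30 bases
%GC = 12/30 × 100 = 40% ≈ 40%

40%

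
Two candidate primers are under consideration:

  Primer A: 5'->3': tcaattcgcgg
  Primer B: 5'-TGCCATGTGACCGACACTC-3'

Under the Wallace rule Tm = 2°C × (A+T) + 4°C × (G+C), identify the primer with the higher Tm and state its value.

Primer A: A+T=5, G+C=6 → Tm = 2(5)+4(6) = 34°C
Primer B: A+T=8, G+C=11 → Tm = 2(8)+4(11) = 60°C
34°C vs 60°C → primer B is higher.

Primer B, 60°C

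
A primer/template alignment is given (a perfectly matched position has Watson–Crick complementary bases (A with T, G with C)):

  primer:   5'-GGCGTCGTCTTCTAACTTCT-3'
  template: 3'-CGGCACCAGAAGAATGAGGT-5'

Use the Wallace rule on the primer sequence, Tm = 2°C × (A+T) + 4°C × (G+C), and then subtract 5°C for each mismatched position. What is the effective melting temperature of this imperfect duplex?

Primer base counts: A=2, T=8, G=4, C=6 → A+T=10, G+C=10
Perfect-match Tm = 2(10) + 4(10) = 20 + 40 = 60°C
Mismatches (positions where the bases are not complementary): 5 (at positions 2, 6, 14, 18, 20)
Effective Tm = 60 − 5×5 = 60 − 25 = 35°C

35°C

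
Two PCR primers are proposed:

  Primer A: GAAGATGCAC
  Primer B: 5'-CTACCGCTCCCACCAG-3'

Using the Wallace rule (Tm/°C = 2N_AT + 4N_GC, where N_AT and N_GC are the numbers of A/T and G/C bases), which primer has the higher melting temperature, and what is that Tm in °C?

Primer A: A+T=5, G+C=5 → Tm = 2(5)+4(5) = 30°C
Primer B: A+T=5, G+C=11 → Tm = 2(5)+4(11) = 54°C
30°C vs 54°C → primer B is higher.

Primer B, 54°C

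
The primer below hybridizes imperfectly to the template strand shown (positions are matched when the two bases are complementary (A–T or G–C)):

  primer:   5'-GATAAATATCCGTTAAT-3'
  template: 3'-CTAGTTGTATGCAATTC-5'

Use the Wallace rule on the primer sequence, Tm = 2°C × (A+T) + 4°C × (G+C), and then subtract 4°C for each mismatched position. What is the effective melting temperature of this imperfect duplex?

Primer base counts: A=7, T=6, G=2, C=2 → A+T=13, G+C=4
Perfect-match Tm = 2(13) + 4(4) = 26 + 16 = 42°C
Mismatches (positions where the bases are not complementary): 4 (at positions 4, 7, 10, 17)
Effective Tm = 42 − 4×4 = 42 − 16 = 26°C

26°C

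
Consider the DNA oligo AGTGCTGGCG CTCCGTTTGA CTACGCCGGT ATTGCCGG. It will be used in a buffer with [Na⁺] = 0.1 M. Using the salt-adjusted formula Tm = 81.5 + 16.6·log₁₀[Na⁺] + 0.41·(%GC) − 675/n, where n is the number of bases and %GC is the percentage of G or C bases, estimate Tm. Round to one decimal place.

73.0°C

Length n = 38. Counting bases: G=13, A=4, C=11, T=10
G+C = 24, so %GC = 24/38 × 100 = 63.158%
Salt term: 16.6 × (-1) = -16.6
GC term: 0.41 × 63.158 = 25.895; length term: −675/38 = −17.763
Tm = 81.5 + (-16.6) + 25.895 − 17.763 = 73.032 → 73.0°C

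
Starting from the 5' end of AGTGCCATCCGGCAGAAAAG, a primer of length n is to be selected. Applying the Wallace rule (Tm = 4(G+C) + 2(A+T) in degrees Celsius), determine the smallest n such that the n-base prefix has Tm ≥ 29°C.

First 9 bases: AGTGCCATC → Tm = 28°C (< 29°C)
First 10 bases: AGTGCCATCC → Tm = 32°C (≥ 29°C)
Since every base adds ≥2°C, Tm only increases with n, so the threshold is first crossed at n = 10.

n = 10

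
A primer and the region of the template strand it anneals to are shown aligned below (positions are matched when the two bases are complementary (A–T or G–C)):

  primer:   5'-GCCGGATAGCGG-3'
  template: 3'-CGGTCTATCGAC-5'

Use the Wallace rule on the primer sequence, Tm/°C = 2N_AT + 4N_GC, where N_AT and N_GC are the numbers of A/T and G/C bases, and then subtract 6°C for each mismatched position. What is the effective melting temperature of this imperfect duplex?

Primer base counts: A=2, T=1, G=6, C=3 → A+T=3, G+C=9
Perfect-match Tm = 2(3) + 4(9) = 6 + 36 = 42°C
Mismatches (positions where the bases are not complementary): 2 (at positions 4, 11)
Effective Tm = 42 − 2×6 = 42 − 12 = 30°C

30°C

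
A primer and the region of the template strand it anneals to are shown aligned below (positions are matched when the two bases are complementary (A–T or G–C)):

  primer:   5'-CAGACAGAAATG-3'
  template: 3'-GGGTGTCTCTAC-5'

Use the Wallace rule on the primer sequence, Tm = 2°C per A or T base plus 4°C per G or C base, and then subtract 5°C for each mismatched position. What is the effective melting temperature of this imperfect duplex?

19°C

Primer base counts: A=6, T=1, G=3, C=2 → A+T=7, G+C=5
Perfect-match Tm = 2(7) + 4(5) = 14 + 20 = 34°C
Mismatches (positions where the bases are not complementary): 3 (at positions 2, 3, 9)
Effective Tm = 34 − 3×5 = 34 − 15 = 19°C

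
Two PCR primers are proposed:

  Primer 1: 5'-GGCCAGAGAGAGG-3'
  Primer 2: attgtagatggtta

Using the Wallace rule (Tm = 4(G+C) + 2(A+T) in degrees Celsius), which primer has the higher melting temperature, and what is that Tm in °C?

Primer 1, 44°C

Primer 1: A+T=4, G+C=9 → Tm = 2(4)+4(9) = 44°C
Primer 2: A+T=10, G+C=4 → Tm = 2(10)+4(4) = 36°C
44°C vs 36°C → primer 1 is higher.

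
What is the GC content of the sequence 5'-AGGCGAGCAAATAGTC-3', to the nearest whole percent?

50%

Scanning the sequence gives T=2, G=5, A=6, C=3.
G+C = 5 + 3 = 8 out of 16 bases
%GC = 8/16 × 100 = 50% ≈ 50%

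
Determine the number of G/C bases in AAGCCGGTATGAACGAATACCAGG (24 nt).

Scanning the sequence gives C=5, A=9, G=7, T=3.
Total G or C: 7 + 5 = 12

12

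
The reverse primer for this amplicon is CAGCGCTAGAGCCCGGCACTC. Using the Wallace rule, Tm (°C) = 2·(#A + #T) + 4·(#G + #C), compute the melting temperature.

G=6, C=9, A=4, T=2
So N_AT = 6 and N_GC = 15.
Tm = 4·15 + 2·6 = 60 + 12 = 72°C

72°C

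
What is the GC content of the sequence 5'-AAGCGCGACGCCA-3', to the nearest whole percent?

69%

Base counts: T=0, A=4, C=5, G=4
G+C = 4 + 5 = 9 out of 13 bases
%GC = 9/13 × 100 = 69.23% ≈ 69%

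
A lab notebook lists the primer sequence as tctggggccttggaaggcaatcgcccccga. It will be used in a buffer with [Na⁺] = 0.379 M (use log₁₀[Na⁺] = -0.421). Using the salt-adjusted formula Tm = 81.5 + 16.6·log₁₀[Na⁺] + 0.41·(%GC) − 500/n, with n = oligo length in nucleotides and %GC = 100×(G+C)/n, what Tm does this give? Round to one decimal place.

Length n = 30. A=5, G=10, T=5, C=10
G+C = 20, so %GC = 20/30 × 100 = 66.667%
Salt term: 16.6 × (-0.421) = -6.989
GC term: 0.41 × 66.667 = 27.333; length term: −500/30 = −16.667
Tm = 81.5 + (-6.989) + 27.333 − 16.667 = 85.177 → 85.2°C

85.2°C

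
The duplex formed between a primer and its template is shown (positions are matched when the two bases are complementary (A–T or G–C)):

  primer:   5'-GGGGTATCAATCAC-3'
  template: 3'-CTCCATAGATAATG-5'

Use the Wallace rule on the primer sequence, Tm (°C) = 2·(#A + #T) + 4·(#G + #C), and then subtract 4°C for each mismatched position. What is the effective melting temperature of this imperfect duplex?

Primer base counts: A=4, T=3, G=4, C=3 → A+T=7, G+C=7
Perfect-match Tm = 2(7) + 4(7) = 14 + 28 = 42°C
Mismatches (positions where the bases are not complementary): 3 (at positions 2, 9, 12)
Effective Tm = 42 − 3×4 = 42 − 12 = 30°C

30°C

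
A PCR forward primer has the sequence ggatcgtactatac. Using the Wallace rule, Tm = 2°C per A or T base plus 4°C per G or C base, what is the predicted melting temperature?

40°C

Base counts: T=4, C=3, A=4, G=3
So N_AT = 8 and N_GC = 6.
Tm = 4·6 + 2·8 = 24 + 16 = 40°C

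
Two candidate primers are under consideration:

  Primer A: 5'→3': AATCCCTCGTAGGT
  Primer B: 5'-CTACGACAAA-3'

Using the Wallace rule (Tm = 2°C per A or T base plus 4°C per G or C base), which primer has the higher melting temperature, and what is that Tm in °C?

Primer A, 42°C

Primer A: A+T=7, G+C=7 → Tm = 2(7)+4(7) = 42°C
Primer B: A+T=6, G+C=4 → Tm = 2(6)+4(4) = 28°C
42°C vs 28°C → primer A is higher.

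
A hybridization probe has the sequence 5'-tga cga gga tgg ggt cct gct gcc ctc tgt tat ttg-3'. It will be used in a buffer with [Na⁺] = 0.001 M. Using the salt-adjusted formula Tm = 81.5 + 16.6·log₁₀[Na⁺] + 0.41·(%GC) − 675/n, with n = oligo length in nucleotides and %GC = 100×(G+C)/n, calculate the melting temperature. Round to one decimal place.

35.7°C

Length n = 36. Base counts: T=12, G=12, A=4, C=8
G+C = 20, so %GC = 20/36 × 100 = 55.556%
Salt term: 16.6 × (-3) = -49.8
GC term: 0.41 × 55.556 = 22.778; length term: −675/36 = −18.75
Tm = 81.5 + (-49.8) + 22.778 − 18.75 = 35.728 → 35.7°C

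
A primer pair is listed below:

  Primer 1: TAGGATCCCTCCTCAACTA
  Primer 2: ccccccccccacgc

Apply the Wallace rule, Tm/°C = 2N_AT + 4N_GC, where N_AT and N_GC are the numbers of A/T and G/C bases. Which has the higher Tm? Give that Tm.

Primer 1: A+T=10, G+C=9 → Tm = 2(10)+4(9) = 56°C
Primer 2: A+T=1, G+C=13 → Tm = 2(1)+4(13) = 54°C
56°C vs 54°C → primer 1 is higher.

Primer 1, 56°C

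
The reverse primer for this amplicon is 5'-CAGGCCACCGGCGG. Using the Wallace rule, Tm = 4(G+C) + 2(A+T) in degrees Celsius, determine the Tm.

A=2, C=6, G=6, T=0
A+T = 2, G+C = 12
Tm = 2×2 + 4×12 = 52°C

52°C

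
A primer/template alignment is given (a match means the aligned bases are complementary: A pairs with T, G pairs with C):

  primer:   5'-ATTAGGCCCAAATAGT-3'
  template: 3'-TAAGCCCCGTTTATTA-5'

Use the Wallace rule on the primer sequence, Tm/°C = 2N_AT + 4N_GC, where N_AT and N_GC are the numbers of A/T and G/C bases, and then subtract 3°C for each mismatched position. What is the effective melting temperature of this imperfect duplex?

Primer base counts: A=6, T=4, G=3, C=3 → A+T=10, G+C=6
Perfect-match Tm = 2(10) + 4(6) = 20 + 24 = 44°C
Mismatches (positions where the bases are not complementary): 4 (at positions 4, 7, 8, 15)
Effective Tm = 44 − 4×3 = 44 − 12 = 32°C

32°C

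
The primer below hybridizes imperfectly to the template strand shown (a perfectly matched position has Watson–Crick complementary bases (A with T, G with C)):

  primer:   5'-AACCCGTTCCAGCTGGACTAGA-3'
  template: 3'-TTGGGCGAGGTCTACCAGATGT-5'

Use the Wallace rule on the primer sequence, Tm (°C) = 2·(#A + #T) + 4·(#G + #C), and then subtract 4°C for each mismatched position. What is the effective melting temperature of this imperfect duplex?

Primer base counts: A=6, T=4, G=5, C=7 → A+T=10, G+C=12
Perfect-match Tm = 2(10) + 4(12) = 20 + 48 = 68°C
Mismatches (positions where the bases are not complementary): 4 (at positions 7, 13, 17, 21)
Effective Tm = 68 − 4×4 = 68 − 16 = 52°C

52°C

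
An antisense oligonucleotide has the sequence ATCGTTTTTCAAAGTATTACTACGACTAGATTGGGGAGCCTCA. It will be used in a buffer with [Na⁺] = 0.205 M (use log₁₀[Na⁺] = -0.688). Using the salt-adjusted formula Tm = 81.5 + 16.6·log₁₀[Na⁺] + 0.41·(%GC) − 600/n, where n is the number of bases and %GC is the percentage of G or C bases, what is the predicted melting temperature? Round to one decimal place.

72.3°C

Length n = 43. Base counts: G=9, C=8, T=14, A=12
G+C = 17, so %GC = 17/43 × 100 = 39.535%
Salt term: 16.6 × (-0.688) = -11.421
GC term: 0.41 × 39.535 = 16.209; length term: −600/43 = −13.953
Tm = 81.5 + (-11.421) + 16.209 − 13.953 = 72.335 → 72.3°C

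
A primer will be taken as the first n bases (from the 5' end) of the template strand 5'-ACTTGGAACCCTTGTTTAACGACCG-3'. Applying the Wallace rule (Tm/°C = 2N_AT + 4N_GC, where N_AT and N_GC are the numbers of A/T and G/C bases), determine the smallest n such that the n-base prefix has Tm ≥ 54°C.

n = 20

First 19 bases: ACTTGGAACCCTTGTTTAA → Tm = 52°C (< 54°C)
First 20 bases: ACTTGGAACCCTTGTTTAAC → Tm = 56°C (≥ 54°C)
Each additional base adds 2°C (A/T) or 4°C (G/C), so Tm is non-decreasing in n; n = 20 is the first length to reach 54°C.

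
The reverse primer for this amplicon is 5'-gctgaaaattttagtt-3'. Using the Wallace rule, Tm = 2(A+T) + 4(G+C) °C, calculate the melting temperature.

Scanning the sequence gives A=5, C=1, G=3, T=7.
AT pairs contribute 12, GC pairs contribute 4.
Tm = 2(12) + 4(4) = 24 + 16 = 40°C

40°C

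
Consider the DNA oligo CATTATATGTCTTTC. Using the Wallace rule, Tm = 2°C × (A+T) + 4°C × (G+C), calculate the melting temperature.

38°C

Base counts: T=8, A=3, C=3, G=1
So N_AT = 11 and N_GC = 4.
Tm = 2(11) + 4(4) = 22 + 16 = 38°C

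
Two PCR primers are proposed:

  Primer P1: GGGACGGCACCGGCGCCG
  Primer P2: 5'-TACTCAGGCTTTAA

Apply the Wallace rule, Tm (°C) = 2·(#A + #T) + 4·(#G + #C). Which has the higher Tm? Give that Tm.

Primer P1: A+T=2, G+C=16 → Tm = 2(2)+4(16) = 68°C
Primer P2: A+T=9, G+C=5 → Tm = 2(9)+4(5) = 38°C
68°C vs 38°C → primer P1 is higher.

Primer P1, 68°C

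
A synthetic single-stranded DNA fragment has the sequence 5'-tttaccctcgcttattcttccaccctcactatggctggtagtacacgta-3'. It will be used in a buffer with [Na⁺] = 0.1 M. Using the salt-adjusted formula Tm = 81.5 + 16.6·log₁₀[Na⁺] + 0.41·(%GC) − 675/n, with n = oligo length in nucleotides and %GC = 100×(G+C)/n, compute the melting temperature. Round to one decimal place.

70.4°C

Length n = 49. Base counts: T=17, G=7, A=9, C=16
G+C = 23, so %GC = 23/49 × 100 = 46.939%
Salt term: 16.6 × (-1) = -16.6
GC term: 0.41 × 46.939 = 19.245; length term: −675/49 = −13.776
Tm = 81.5 + (-16.6) + 19.245 − 13.776 = 70.369 → 70.4°C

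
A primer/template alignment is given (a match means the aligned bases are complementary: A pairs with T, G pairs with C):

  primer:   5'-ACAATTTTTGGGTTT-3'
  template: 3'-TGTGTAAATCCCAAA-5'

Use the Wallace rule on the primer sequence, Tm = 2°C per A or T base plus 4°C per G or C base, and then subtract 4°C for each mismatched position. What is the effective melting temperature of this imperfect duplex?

Primer base counts: A=3, T=8, G=3, C=1 → A+T=11, G+C=4
Perfect-match Tm = 2(11) + 4(4) = 22 + 16 = 38°C
Mismatches (positions where the bases are not complementary): 3 (at positions 4, 5, 9)
Effective Tm = 38 − 3×4 = 38 − 12 = 26°C

26°C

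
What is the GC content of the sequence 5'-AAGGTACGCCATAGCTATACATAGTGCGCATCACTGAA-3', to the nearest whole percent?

45%

Base counts: C=9, T=8, A=13, G=8
G+C = 8 + 9 = 17 out of 38 bases
%GC = 17/38 × 100 = 44.74% ≈ 45%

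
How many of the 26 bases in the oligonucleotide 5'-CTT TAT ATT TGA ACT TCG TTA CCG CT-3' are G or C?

Base counts: T=12, A=5, C=6, G=3
Total G or C: 3 + 6 = 9

9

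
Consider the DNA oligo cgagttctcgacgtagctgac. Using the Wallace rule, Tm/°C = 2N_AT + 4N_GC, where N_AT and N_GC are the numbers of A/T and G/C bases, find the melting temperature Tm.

66°C

A=4, G=6, T=5, C=6
AT pairs contribute 9, GC pairs contribute 12.
Tm = 2(9) + 4(12) = 18 + 48 = 66°C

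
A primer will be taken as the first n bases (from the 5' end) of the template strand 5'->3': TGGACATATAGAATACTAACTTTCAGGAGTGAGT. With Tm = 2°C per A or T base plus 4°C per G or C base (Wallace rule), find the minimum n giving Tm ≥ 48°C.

First 18 bases: TGGACATATAGAATACTA → Tm = 46°C (< 48°C)
First 19 bases: TGGACATATAGAATACTAA → Tm = 48°C (≥ 48°C)
Each additional base adds 2°C (A/T) or 4°C (G/C), so Tm is non-decreasing in n; n = 19 is the first length to reach 48°C.

n = 19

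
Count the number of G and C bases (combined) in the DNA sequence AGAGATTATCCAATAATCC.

Counting bases: T=5, C=4, G=2, A=8
G+C = 2 + 4 = 6

6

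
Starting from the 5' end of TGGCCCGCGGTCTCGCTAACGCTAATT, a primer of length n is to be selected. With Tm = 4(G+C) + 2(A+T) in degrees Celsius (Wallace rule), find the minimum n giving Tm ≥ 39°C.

First 10 bases: TGGCCCGCGG → Tm = 38°C (< 39°C)
First 11 bases: TGGCCCGCGGT → Tm = 40°C (≥ 39°C)
Each additional base adds 2°C (A/T) or 4°C (G/C), so Tm is non-decreasing in n; n = 11 is the first length to reach 39°C.

n = 11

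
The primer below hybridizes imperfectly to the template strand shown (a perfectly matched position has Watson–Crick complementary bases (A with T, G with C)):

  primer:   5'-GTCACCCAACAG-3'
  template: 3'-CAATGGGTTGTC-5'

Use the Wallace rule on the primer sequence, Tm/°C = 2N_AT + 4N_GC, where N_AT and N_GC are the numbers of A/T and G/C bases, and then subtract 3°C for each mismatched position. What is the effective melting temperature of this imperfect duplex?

35°C

Primer base counts: A=4, T=1, G=2, C=5 → A+T=5, G+C=7
Perfect-match Tm = 2(5) + 4(7) = 10 + 28 = 38°C
Mismatches (positions where the bases are not complementary): 1 (at position 3)
Effective Tm = 38 − 1×3 = 38 − 3 = 35°C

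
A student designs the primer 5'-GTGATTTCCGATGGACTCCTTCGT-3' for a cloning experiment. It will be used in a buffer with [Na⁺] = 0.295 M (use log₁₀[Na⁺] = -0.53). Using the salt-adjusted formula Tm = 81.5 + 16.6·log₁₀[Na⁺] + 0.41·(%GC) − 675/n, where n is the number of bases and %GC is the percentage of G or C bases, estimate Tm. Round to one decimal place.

65.1°C

Length n = 24. C=6, G=6, A=3, T=9
G+C = 12, so %GC = 12/24 × 100 = 50%
Salt term: 16.6 × (-0.53) = -8.798
GC term: 0.41 × 50 = 20.5; length term: −675/24 = −28.125
Tm = 81.5 + (-8.798) + 20.5 − 28.125 = 65.077 → 65.1°C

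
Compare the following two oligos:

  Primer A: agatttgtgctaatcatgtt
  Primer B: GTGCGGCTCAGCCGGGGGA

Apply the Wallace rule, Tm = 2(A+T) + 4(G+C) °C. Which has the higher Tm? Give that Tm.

Primer B, 68°C

Primer A: A+T=14, G+C=6 → Tm = 2(14)+4(6) = 52°C
Primer B: A+T=4, G+C=15 → Tm = 2(4)+4(15) = 68°C
52°C vs 68°C → primer B is higher.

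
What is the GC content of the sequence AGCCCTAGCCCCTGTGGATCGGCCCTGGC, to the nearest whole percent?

Base counts: G=9, T=5, C=12, A=3
G+C = 9 + 12 = 21 out of 29 bases
%GC = 21/29 × 100 = 72.41% ≈ 72%

72%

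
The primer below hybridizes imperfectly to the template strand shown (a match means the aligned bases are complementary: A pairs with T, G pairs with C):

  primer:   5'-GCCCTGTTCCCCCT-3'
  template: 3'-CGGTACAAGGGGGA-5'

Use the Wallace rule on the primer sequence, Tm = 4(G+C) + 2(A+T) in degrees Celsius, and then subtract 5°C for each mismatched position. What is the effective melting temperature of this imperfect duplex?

Primer base counts: A=0, T=4, G=2, C=8 → A+T=4, G+C=10
Perfect-match Tm = 2(4) + 4(10) = 8 + 40 = 48°C
Mismatches (positions where the bases are not complementary): 1 (at position 4)
Effective Tm = 48 − 1×5 = 48 − 5 = 43°C

43°C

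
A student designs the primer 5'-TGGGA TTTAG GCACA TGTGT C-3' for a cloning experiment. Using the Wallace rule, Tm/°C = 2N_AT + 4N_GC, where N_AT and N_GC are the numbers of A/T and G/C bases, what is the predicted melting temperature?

Counting bases: G=7, C=3, T=7, A=4
AT pairs contribute 11, GC pairs contribute 10.
Tm = 4·10 + 2·11 = 40 + 22 = 62°C

62°C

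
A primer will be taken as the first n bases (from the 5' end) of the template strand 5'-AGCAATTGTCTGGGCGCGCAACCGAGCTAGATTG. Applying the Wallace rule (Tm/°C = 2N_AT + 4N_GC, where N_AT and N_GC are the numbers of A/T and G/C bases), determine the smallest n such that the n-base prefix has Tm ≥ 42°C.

First 13 bases: AGCAATTGTCTGG → Tm = 38°C (< 42°C)
First 14 bases: AGCAATTGTCTGGG → Tm = 42°C (≥ 42°C)
Each additional base adds 2°C (A/T) or 4°C (G/C), so Tm is non-decreasing in n; n = 14 is the first length to reach 42°C.

n = 14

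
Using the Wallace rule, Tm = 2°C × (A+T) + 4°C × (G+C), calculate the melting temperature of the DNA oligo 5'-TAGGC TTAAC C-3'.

32°C

Counting bases: C=3, A=3, T=3, G=2
A+T = 6, G+C = 5
Tm = 2(6) + 4(5) = 12 + 20 = 32°C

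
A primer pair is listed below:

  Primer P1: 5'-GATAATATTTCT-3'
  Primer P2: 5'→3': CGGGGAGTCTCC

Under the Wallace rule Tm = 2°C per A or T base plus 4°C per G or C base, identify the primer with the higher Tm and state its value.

Primer P1: A+T=10, G+C=2 → Tm = 2(10)+4(2) = 28°C
Primer P2: A+T=3, G+C=9 → Tm = 2(3)+4(9) = 42°C
28°C vs 42°C → primer P2 is higher.

Primer P2, 42°C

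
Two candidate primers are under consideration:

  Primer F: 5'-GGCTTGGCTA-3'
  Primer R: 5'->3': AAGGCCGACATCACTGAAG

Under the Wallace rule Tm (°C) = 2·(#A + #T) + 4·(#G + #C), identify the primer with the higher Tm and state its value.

Primer F: A+T=4, G+C=6 → Tm = 2(4)+4(6) = 32°C
Primer R: A+T=9, G+C=10 → Tm = 2(9)+4(10) = 58°C
32°C vs 58°C → primer R is higher.

Primer R, 58°C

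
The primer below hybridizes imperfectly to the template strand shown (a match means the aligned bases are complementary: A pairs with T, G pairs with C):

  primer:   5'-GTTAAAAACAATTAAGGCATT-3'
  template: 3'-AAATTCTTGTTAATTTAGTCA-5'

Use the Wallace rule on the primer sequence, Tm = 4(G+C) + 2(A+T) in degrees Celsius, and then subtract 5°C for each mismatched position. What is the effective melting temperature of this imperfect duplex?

Primer base counts: A=10, T=6, G=3, C=2 → A+T=16, G+C=5
Perfect-match Tm = 2(16) + 4(5) = 32 + 20 = 52°C
Mismatches (positions where the bases are not complementary): 5 (at positions 1, 6, 16, 17, 20)
Effective Tm = 52 − 5×5 = 52 − 25 = 27°C

27°C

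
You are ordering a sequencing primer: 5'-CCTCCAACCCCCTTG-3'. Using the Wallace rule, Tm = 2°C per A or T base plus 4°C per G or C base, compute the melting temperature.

G=1, C=9, T=3, A=2
A+T = 5, G+C = 10
Tm = 2×5 + 4×10 = 50°C

50°C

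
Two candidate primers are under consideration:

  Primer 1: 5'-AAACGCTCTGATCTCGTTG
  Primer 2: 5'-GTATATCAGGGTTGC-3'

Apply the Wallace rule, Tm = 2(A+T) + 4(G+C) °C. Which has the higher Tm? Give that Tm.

Primer 1: A+T=10, G+C=9 → Tm = 2(10)+4(9) = 56°C
Primer 2: A+T=8, G+C=7 → Tm = 2(8)+4(7) = 44°C
56°C vs 44°C → primer 1 is higher.

Primer 1, 56°C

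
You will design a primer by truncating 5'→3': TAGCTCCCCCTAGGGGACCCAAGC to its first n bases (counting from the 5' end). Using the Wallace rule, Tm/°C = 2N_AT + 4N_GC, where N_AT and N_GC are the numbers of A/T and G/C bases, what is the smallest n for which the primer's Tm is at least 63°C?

n = 19

First 18 bases: TAGCTCCCCCTAGGGGAC → Tm = 60°C (< 63°C)
First 19 bases: TAGCTCCCCCTAGGGGACC → Tm = 64°C (≥ 63°C)
Each additional base adds 2°C (A/T) or 4°C (G/C), so Tm is non-decreasing in n; n = 19 is the first length to reach 63°C.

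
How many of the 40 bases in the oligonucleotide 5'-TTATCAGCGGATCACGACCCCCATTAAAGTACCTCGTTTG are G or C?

19

C=12, G=7, T=11, A=10
Total G or C: 7 + 12 = 19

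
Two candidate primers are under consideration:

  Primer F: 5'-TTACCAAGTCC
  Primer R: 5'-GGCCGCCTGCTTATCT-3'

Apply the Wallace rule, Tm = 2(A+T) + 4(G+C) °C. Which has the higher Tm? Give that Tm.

Primer F: A+T=6, G+C=5 → Tm = 2(6)+4(5) = 32°C
Primer R: A+T=6, G+C=10 → Tm = 2(6)+4(10) = 52°C
32°C vs 52°C → primer R is higher.

Primer R, 52°C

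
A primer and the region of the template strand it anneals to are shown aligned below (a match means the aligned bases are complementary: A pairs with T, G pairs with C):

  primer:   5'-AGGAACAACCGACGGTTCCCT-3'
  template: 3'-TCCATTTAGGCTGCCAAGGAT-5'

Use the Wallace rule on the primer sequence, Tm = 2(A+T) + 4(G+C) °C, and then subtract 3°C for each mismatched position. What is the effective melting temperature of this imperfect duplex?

51°C

Primer base counts: A=6, T=3, G=5, C=7 → A+T=9, G+C=12
Perfect-match Tm = 2(9) + 4(12) = 18 + 48 = 66°C
Mismatches (positions where the bases are not complementary): 5 (at positions 4, 6, 8, 20, 21)
Effective Tm = 66 − 5×3 = 66 − 15 = 51°C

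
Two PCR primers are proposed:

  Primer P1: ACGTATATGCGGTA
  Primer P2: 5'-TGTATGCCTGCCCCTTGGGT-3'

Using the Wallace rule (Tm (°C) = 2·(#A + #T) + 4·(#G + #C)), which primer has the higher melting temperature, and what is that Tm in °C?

Primer P2, 64°C

Primer P1: A+T=8, G+C=6 → Tm = 2(8)+4(6) = 40°C
Primer P2: A+T=8, G+C=12 → Tm = 2(8)+4(12) = 64°C
40°C vs 64°C → primer P2 is higher.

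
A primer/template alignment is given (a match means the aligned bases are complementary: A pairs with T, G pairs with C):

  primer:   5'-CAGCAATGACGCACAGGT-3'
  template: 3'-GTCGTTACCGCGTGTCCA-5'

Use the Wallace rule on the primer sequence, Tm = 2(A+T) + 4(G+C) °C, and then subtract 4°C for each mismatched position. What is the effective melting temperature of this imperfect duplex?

52°C

Primer base counts: A=6, T=2, G=5, C=5 → A+T=8, G+C=10
Perfect-match Tm = 2(8) + 4(10) = 16 + 40 = 56°C
Mismatches (positions where the bases are not complementary): 1 (at position 9)
Effective Tm = 56 − 1×4 = 56 − 4 = 52°C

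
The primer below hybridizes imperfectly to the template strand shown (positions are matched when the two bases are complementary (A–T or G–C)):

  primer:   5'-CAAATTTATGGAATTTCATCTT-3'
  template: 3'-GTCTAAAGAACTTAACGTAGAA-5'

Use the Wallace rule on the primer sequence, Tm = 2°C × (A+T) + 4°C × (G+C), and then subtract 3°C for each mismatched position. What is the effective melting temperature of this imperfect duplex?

Primer base counts: A=7, T=10, G=2, C=3 → A+T=17, G+C=5
Perfect-match Tm = 2(17) + 4(5) = 34 + 20 = 54°C
Mismatches (positions where the bases are not complementary): 4 (at positions 3, 8, 10, 16)
Effective Tm = 54 − 4×3 = 54 − 12 = 42°C

42°C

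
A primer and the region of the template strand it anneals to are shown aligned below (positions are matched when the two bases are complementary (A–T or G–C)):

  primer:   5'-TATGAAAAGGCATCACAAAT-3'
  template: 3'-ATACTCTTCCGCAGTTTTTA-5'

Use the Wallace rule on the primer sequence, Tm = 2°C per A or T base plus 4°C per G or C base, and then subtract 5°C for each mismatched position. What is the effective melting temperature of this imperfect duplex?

Primer base counts: A=10, T=4, G=3, C=3 → A+T=14, G+C=6
Perfect-match Tm = 2(14) + 4(6) = 28 + 24 = 52°C
Mismatches (positions where the bases are not complementary): 3 (at positions 6, 12, 16)
Effective Tm = 52 − 3×5 = 52 − 15 = 37°C

37°C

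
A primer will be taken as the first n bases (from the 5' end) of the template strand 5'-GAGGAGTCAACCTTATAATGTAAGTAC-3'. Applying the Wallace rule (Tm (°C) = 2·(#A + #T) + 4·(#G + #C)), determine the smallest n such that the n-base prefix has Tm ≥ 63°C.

n = 24

First 23 bases: GAGGAGTCAACCTTATAATGTAA → Tm = 62°C (< 63°C)
First 24 bases: GAGGAGTCAACCTTATAATGTAAG → Tm = 66°C (≥ 63°C)
Since every base adds ≥2°C, Tm only increases with n, so the threshold is first crossed at n = 24.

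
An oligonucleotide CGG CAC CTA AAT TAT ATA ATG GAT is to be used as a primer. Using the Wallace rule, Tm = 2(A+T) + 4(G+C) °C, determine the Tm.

64°C

Scanning the sequence gives G=4, C=4, A=9, T=7.
A+T = 16, G+C = 8
Tm = 4·8 + 2·16 = 32 + 32 = 64°C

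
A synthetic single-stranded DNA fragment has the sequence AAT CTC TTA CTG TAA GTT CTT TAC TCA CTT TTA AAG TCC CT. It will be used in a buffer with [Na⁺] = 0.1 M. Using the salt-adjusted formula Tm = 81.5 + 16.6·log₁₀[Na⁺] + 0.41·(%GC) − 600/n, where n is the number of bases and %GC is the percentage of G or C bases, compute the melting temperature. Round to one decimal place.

Length n = 41. Scanning the sequence gives T=18, G=3, C=10, A=10.
G+C = 13, so %GC = 13/41 × 100 = 31.707%
Salt term: 16.6 × (-1) = -16.6
GC term: 0.41 × 31.707 = 13; length term: −600/41 = −14.634
Tm = 81.5 + (-16.6) + 13 − 14.634 = 63.266 → 63.3°C

63.3°C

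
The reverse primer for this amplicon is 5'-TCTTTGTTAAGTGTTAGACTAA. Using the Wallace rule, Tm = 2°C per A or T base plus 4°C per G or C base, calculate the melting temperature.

56°C

Counting bases: G=4, C=2, A=6, T=10
AT pairs contribute 16, GC pairs contribute 6.
Tm = 2×16 + 4×6 = 56°C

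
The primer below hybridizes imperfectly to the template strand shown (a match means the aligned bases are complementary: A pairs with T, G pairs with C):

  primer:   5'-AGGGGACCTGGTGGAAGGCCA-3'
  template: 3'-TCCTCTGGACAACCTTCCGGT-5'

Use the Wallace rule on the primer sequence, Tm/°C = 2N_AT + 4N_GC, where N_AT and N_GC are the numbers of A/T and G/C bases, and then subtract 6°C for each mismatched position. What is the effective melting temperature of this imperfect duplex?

Primer base counts: A=5, T=2, G=10, C=4 → A+T=7, G+C=14
Perfect-match Tm = 2(7) + 4(14) = 14 + 56 = 70°C
Mismatches (positions where the bases are not complementary): 2 (at positions 4, 11)
Effective Tm = 70 − 2×6 = 70 − 12 = 58°C

58°C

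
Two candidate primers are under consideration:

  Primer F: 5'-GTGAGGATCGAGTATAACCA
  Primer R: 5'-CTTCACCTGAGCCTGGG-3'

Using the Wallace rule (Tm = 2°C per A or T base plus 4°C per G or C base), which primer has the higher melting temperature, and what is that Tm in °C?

Primer F: A+T=11, G+C=9 → Tm = 2(11)+4(9) = 58°C
Primer R: A+T=6, G+C=11 → Tm = 2(6)+4(11) = 56°C
58°C vs 56°C → primer F is higher.

Primer F, 58°C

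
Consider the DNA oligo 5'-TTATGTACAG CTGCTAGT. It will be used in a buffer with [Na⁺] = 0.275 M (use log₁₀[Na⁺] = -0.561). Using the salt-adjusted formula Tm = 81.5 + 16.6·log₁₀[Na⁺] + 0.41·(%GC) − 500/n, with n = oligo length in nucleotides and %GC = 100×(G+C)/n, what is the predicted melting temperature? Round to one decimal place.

Length n = 18. T=7, C=3, G=4, A=4
G+C = 7, so %GC = 7/18 × 100 = 38.889%
Salt term: 16.6 × (-0.561) = -9.313
GC term: 0.41 × 38.889 = 15.944; length term: −500/18 = −27.778
Tm = 81.5 + (-9.313) + 15.944 − 27.778 = 60.353 → 60.4°C

60.4°C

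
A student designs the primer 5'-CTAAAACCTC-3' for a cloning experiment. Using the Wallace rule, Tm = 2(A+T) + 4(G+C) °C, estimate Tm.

28°C

Scanning the sequence gives T=2, C=4, G=0, A=4.
A+T = 6, G+C = 4
Tm = 2×6 + 4×4 = 28°C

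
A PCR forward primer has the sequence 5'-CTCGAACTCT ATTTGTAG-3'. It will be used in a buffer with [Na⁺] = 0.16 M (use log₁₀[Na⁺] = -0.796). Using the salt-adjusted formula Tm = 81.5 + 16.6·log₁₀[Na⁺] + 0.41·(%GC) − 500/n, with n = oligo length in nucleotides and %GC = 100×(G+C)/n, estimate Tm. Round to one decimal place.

Length n = 18. Scanning the sequence gives A=4, C=4, T=7, G=3.
G+C = 7, so %GC = 7/18 × 100 = 38.889%
Salt term: 16.6 × (-0.796) = -13.214
GC term: 0.41 × 38.889 = 15.944; length term: −500/18 = −27.778
Tm = 81.5 + (-13.214) + 15.944 − 27.778 = 56.452 → 56.5°C

56.5°C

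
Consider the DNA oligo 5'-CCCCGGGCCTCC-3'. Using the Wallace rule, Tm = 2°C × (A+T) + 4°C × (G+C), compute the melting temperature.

46°C

G=3, C=8, A=0, T=1
AT pairs contribute 1, GC pairs contribute 11.
Tm = 2(1) + 4(11) = 2 + 44 = 46°C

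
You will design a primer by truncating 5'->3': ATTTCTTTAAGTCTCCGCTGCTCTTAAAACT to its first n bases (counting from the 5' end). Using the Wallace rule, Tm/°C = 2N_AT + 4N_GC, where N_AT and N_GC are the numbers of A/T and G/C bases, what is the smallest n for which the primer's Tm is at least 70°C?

First 24 bases: ATTTCTTTAAGTCTCCGCTGCTCT → Tm = 68°C (< 70°C)
First 25 bases: ATTTCTTTAAGTCTCCGCTGCTCTT → Tm = 70°C (≥ 70°C)
Each additional base adds 2°C (A/T) or 4°C (G/C), so Tm is non-decreasing in n; n = 25 is the first length to reach 70°C.

n = 25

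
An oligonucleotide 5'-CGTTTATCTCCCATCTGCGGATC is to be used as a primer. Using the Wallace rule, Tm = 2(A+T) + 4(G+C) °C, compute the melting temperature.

70°C

Counting bases: A=3, T=8, G=4, C=8
So N_AT = 11 and N_GC = 12.
Tm = 4·12 + 2·11 = 48 + 22 = 70°C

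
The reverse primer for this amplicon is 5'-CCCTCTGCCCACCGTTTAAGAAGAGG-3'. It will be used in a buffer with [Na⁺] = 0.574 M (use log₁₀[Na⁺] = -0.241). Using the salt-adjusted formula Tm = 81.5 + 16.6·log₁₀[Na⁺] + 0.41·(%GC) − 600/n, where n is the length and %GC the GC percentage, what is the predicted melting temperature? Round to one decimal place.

78.1°C

Length n = 26. C=9, T=5, A=6, G=6
G+C = 15, so %GC = 15/26 × 100 = 57.692%
Salt term: 16.6 × (-0.241) = -4.001
GC term: 0.41 × 57.692 = 23.654; length term: −600/26 = −23.077
Tm = 81.5 + (-4.001) + 23.654 − 23.077 = 78.076 → 78.1°C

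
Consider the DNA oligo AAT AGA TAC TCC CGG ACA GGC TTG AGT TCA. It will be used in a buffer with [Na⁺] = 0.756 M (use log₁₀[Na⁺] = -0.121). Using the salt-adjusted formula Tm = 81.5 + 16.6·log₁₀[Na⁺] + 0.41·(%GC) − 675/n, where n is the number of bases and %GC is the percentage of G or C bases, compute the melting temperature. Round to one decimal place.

Length n = 30. G=7, C=7, T=7, A=9
G+C = 14, so %GC = 14/30 × 100 = 46.667%
Salt term: 16.6 × (-0.121) = -2.009
GC term: 0.41 × 46.667 = 19.133; length term: −675/30 = −22.5
Tm = 81.5 + (-2.009) + 19.133 − 22.5 = 76.124 → 76.1°C

76.1°C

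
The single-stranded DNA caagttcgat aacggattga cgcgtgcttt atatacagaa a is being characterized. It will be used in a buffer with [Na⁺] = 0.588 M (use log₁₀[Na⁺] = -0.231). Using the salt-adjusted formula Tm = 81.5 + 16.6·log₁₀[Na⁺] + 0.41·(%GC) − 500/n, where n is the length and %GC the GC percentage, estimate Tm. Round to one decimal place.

Length n = 41. A=14, G=9, T=11, C=7
G+C = 16, so %GC = 16/41 × 100 = 39.024%
Salt term: 16.6 × (-0.231) = -3.835
GC term: 0.41 × 39.024 = 16; length term: −500/41 = −12.195
Tm = 81.5 + (-3.835) + 16 − 12.195 = 81.47 → 81.5°C

81.5°C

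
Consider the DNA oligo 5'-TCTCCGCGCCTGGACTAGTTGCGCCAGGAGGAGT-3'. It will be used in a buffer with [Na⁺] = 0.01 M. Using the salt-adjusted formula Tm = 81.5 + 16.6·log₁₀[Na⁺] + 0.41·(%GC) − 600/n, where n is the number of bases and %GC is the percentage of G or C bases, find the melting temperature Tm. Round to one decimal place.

57.2°C

Length n = 34. Counting bases: A=5, C=10, T=7, G=12
G+C = 22, so %GC = 22/34 × 100 = 64.706%
Salt term: 16.6 × (-2) = -33.2
GC term: 0.41 × 64.706 = 26.529; length term: −600/34 = −17.647
Tm = 81.5 + (-33.2) + 26.529 − 17.647 = 57.182 → 57.2°C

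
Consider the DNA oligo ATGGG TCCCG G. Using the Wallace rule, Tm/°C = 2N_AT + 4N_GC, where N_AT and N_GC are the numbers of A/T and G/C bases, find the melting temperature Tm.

Scanning the sequence gives T=2, C=3, A=1, G=5.
So N_AT = 3 and N_GC = 8.
Tm = 4·8 + 2·3 = 32 + 6 = 38°C

38°C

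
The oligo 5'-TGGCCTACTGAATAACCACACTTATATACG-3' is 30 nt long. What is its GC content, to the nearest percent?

40%

Scanning the sequence gives A=10, T=8, C=8, G=4.
G+C = 4 + 8 = 12 out of 30 bases
%GC = 12/30 × 100 = 40% ≈ 40%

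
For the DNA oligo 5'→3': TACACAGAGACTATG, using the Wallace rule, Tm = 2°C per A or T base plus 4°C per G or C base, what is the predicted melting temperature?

42°C

Base counts: A=6, C=3, T=3, G=3
So N_AT = 9 and N_GC = 6.
Tm = 4·6 + 2·9 = 24 + 18 = 42°C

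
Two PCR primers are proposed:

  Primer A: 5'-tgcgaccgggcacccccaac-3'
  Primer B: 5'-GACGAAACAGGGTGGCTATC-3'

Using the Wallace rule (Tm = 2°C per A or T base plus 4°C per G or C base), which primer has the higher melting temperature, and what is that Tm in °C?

Primer A, 70°C

Primer A: A+T=5, G+C=15 → Tm = 2(5)+4(15) = 70°C
Primer B: A+T=9, G+C=11 → Tm = 2(9)+4(11) = 62°C
70°C vs 62°C → primer A is higher.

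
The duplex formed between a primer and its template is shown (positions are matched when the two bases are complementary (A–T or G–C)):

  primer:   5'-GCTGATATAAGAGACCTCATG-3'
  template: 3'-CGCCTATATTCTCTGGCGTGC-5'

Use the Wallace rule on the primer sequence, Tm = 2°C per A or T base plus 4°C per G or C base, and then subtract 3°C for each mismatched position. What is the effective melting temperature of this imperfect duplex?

51°C

Primer base counts: A=7, T=5, G=5, C=4 → A+T=12, G+C=9
Perfect-match Tm = 2(12) + 4(9) = 24 + 36 = 60°C
Mismatches (positions where the bases are not complementary): 3 (at positions 3, 17, 20)
Effective Tm = 60 − 3×3 = 60 − 9 = 51°C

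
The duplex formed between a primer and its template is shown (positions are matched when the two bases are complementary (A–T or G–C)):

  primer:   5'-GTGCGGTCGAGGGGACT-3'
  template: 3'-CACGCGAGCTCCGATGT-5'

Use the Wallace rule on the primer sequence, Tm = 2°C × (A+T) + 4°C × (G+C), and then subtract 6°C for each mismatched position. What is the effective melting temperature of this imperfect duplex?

Primer base counts: A=2, T=3, G=9, C=3 → A+T=5, G+C=12
Perfect-match Tm = 2(5) + 4(12) = 10 + 48 = 58°C
Mismatches (positions where the bases are not complementary): 4 (at positions 6, 13, 14, 17)
Effective Tm = 58 − 4×6 = 58 − 24 = 34°C

34°C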